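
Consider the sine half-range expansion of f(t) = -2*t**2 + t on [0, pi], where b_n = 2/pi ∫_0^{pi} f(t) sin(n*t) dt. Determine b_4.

-1/2 + pi

b_4 = 2/pi ∫_0^{pi} (-2*t**2 + t) sin(4*t) dt.
Integrating by parts twice (tabular method), an antiderivative of (-2*t**2 + t) sin(4*t) is t**2*cos(4*t)/2 - t*sin(4*t)/4 - t*cos(4*t)/4 + sin(4*t)/16 - cos(4*t)/16; evaluating from 0 to pi: ∫_{0}^{pi} (-2*t**2 + t) sin(4*t) dt = (-pi/4 - 1/16 + pi**2/2) - (-1/16) = pi*(-1 + 2*pi)/4.
Hence b_4 = (2/pi)·(pi*(-1 + 2*pi)/4) = -1/2 + pi.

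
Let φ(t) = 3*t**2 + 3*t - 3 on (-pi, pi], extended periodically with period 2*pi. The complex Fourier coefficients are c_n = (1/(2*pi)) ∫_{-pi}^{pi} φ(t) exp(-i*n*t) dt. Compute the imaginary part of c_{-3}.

1

Since φ is real-valued, Im(c_{-3}) = -(1/(2*pi)) ∫_{-pi}^{pi} φ(t) sin(-3*t) dt = b_{3}/2.
Integrating by parts twice (tabular method), an antiderivative of (3*t**2 + 3*t - 3) sin(-3*t) is t**2*cos(3*t) - 2*t*sin(3*t)/3 + t*cos(3*t) - sin(3*t)/3 - 11*cos(3*t)/9; evaluating from -pi to pi: ∫_{-pi}^{pi} (3*t**2 + 3*t - 3) sin(-3*t) dt = (-pi**2 - pi + 11/9) - (-pi**2 + 11/9 + pi) = -2*pi.
Hence Im(c_{-3}) = (-1/(2*pi))·(-2*pi) = 1.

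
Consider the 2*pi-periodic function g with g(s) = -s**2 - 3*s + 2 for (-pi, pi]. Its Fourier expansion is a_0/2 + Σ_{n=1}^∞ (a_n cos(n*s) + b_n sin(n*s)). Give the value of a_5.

a_5 = 1/pi ∫_{-pi}^{pi} g(s) cos(5*s) ds.
Integrating by parts twice (tabular method), an antiderivative of (-s**2 - 3*s + 2) cos(5*s) is -s**2*sin(5*s)/5 - 3*s*sin(5*s)/5 - 2*s*cos(5*s)/25 + 52*sin(5*s)/125 - 3*cos(5*s)/25; evaluating from -pi to pi: ∫_{-pi}^{pi} (-s**2 - 3*s + 2) cos(5*s) ds = (3/25 + 2*pi/25) - (3/25 - 2*pi/25) = 4*pi/25.
Hence a_5 = (1/pi)·(4*pi/25) = 4/25.

4/25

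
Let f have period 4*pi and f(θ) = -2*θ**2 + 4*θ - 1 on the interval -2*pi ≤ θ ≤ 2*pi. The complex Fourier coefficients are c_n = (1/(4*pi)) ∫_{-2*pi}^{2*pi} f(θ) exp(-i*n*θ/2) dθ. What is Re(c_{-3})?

Since f is real-valued, Re(c_{-3}) = (1/(4*pi)) ∫_{-2*pi}^{2*pi} f(θ) cos(-3*θ/2) dθ = a_{3}/2.
Integrating by parts twice (tabular method), an antiderivative of (-2*θ**2 + 4*θ - 1) cos(-3*θ/2) is -4*θ**2*sin(3*θ/2)/3 + 8*θ*sin(3*θ/2)/3 - 16*θ*cos(3*θ/2)/9 + 14*sin(3*θ/2)/27 + 16*cos(3*θ/2)/9; evaluating from -2*pi to 2*pi: ∫_{-2*pi}^{2*pi} (-2*θ**2 + 4*θ - 1) cos(-3*θ/2) dθ = (-16/9 + 32*pi/9) - (-32*pi/9 - 16/9) = 64*pi/9.
Hence Re(c_{-3}) = (1/(4*pi))·(64*pi/9) = 16/9.

16/9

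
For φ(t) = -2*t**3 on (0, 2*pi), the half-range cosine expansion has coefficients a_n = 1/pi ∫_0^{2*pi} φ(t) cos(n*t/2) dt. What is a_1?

a_1 = 1/pi ∫_0^{2*pi} (-2*t**3) cos(t/2) dt.
Integrating by parts three times (tabular method), an antiderivative of (-2*t**3) cos(t/2) is -4*t**3*sin(t/2) - 24*t**2*cos(t/2) + 96*t*sin(t/2) + 192*cos(t/2); evaluating from 0 to 2*pi: ∫_{0}^{2*pi} (-2*t**3) cos(t/2) dt = (-192 + 96*pi**2) - (192) = -384 + 96*pi**2.
Hence a_1 = (1/pi)·(-384 + 96*pi**2) = -384/pi + 96*pi.

-384/pi + 96*pi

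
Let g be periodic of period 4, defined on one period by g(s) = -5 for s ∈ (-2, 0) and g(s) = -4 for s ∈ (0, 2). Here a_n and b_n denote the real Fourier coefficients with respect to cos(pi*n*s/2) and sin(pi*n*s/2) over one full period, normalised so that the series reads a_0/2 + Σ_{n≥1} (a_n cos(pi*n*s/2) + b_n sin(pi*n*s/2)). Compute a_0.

a_0 = 1/2 ∫_{-2}^{2} g(s) ds = 1/2 · (-18) = -9.

-9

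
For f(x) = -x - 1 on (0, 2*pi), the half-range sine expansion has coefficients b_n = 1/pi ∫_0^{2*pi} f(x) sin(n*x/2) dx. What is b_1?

-4 - 4/pi

b_1 = 1/pi ∫_0^{2*pi} (-x - 1) sin(x/2) dx.
Integrating by parts (boundary term plus one more integral), an antiderivative of (-x - 1) sin(x/2) is 2*x*cos(x/2) - 4*sin(x/2) + 2*cos(x/2); evaluating from 0 to 2*pi: ∫_{0}^{2*pi} (-x - 1) sin(x/2) dx = (-4*pi - 2) - (2) = -4*pi - 4.
Hence b_1 = (1/pi)·(-4*pi - 4) = -4 - 4/pi.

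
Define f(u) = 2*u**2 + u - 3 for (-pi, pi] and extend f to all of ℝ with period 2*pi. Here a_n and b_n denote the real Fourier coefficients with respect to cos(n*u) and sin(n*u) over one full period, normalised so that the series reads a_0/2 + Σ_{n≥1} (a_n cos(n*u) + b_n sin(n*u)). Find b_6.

b_6 = 1/pi ∫_{-pi}^{pi} f(u) sin(6*u) du.
Integrating by parts twice (tabular method), an antiderivative of (2*u**2 + u - 3) sin(6*u) is -u**2*cos(6*u)/3 + u*sin(6*u)/9 - u*cos(6*u)/6 + sin(6*u)/36 + 14*cos(6*u)/27; evaluating from -pi to pi: ∫_{-pi}^{pi} (2*u**2 + u - 3) sin(6*u) du = (-pi**2/3 - pi/6 + 14/27) - (-pi**2/3 + 14/27 + pi/6) = -pi/3.
Hence b_6 = (1/pi)·(-pi/3) = -1/3.

-1/3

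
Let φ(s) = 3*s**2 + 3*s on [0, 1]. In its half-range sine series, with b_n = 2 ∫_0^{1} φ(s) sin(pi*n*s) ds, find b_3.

-8/(9*pi**3) + 4/pi

b_3 = 2 ∫_0^{1} (3*s**2 + 3*s) sin(3*pi*s) ds.
Integrating by parts twice (tabular method), an antiderivative of (3*s**2 + 3*s) sin(3*pi*s) is -s**2*cos(3*pi*s)/pi + 2*s*sin(3*pi*s)/(3*pi**2) - s*cos(3*pi*s)/pi + sin(3*pi*s)/(3*pi**2) + 2*cos(3*pi*s)/(9*pi**3); evaluating from 0 to 1: ∫_{0}^{1} (3*s**2 + 3*s) sin(3*pi*s) ds = (-2/(9*pi**3) + 2/pi) - (2/(9*pi**3)) = -4/(9*pi**3) + 2/pi.
Hence b_3 = 2·(-4/(9*pi**3) + 2/pi) = -8/(9*pi**3) + 4/pi.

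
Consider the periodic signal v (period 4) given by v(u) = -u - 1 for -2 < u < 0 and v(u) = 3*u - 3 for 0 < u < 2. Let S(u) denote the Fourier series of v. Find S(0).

At u = 0 the one-sided limits are v(0^-) = -1 and v(0^+) = -3.
By Dirichlet's theorem the series converges to their average, [(-1) + (-3)]/2 = -2.

-2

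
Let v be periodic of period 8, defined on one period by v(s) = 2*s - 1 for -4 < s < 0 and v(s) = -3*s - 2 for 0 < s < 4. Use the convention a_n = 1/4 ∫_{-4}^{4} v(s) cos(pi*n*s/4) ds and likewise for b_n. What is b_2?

b_2 = 1/4 ∫_{-4}^{4} v(s) sin(pi*s/2) ds.
Split the integral at the breakpoints.
Integrating by parts (boundary term plus one more integral), an antiderivative of (2*s - 1) sin(pi*s/2) is -4*s*cos(pi*s/2)/pi + 8*sin(pi*s/2)/pi**2 + 2*cos(pi*s/2)/pi; evaluating from -4 to 0: ∫_{-4}^{0} (2*s - 1) sin(pi*s/2) ds = (2/pi) - (18/pi) = -16/pi.
Integrating by parts (boundary term plus one more integral), an antiderivative of (-3*s - 2) sin(pi*s/2) is 6*s*cos(pi*s/2)/pi - 12*sin(pi*s/2)/pi**2 + 4*cos(pi*s/2)/pi; evaluating from 0 to 4: ∫_{0}^{4} (-3*s - 2) sin(pi*s/2) ds = (28/pi) - (4/pi) = 24/pi.
Summing the pieces and multiplying by (1/4) gives b_2 = 2/pi.

2/pi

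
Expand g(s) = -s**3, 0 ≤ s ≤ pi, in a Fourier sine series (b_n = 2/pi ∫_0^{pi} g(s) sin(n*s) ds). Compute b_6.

-1/18 + pi**2/3

b_6 = 2/pi ∫_0^{pi} (-s**3) sin(6*s) ds.
Integrating by parts three times (tabular method), an antiderivative of (-s**3) sin(6*s) is s**3*cos(6*s)/6 - s**2*sin(6*s)/12 - s*cos(6*s)/36 + sin(6*s)/216; evaluating from 0 to pi: ∫_{0}^{pi} (-s**3) sin(6*s) ds = (-pi/36 + pi**3/6) - (0) = -pi/36 + pi**3/6.
Hence b_6 = (2/pi)·(-pi/36 + pi**3/6) = -1/18 + pi**2/3.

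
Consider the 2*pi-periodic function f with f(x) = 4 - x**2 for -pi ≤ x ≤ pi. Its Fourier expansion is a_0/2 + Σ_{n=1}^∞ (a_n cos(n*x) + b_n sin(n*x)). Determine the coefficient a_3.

4/9

a_3 = 1/pi ∫_{-pi}^{pi} f(x) cos(3*x) dx.
f is even and cos(3*x) is even, so the integrand is even and a_3 = 2/pi ∫_0^{pi} f(x) cos(3*x) dx.
Integrating by parts twice (tabular method), an antiderivative of (4 - x**2) cos(3*x) is -x**2*sin(3*x)/3 - 2*x*cos(3*x)/9 + 38*sin(3*x)/27; evaluating from 0 to pi: ∫_{0}^{pi} (4 - x**2) cos(3*x) dx = (2*pi/9) - (0) = 2*pi/9.
Hence a_3 = (2/pi)·(2*pi/9) = 4/9.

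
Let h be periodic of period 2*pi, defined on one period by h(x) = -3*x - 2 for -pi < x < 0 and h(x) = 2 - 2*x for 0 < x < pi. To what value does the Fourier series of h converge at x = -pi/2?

h is continuous at x = -pi/2 with value -2 + 3*pi/2, so the series converges to -2 + 3*pi/2 there.

-2 + 3*pi/2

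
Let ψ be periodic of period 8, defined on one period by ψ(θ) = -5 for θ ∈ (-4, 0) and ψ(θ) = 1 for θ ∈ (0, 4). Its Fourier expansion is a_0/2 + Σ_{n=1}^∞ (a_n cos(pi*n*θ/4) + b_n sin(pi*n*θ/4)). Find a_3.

0

a_3 = 1/4 ∫_{-4}^{4} ψ(θ) cos(3*pi*θ/4) dθ.
Split the integral at the breakpoints.
Directly, an antiderivative of (-5) cos(3*pi*θ/4) is -20*sin(3*pi*θ/4)/(3*pi); evaluating from -4 to 0: ∫_{-4}^{0} (-5) cos(3*pi*θ/4) dθ = (0) - (0) = 0.
Directly, an antiderivative of (1) cos(3*pi*θ/4) is 4*sin(3*pi*θ/4)/(3*pi); evaluating from 0 to 4: ∫_{0}^{4} (1) cos(3*pi*θ/4) dθ = (0) - (0) = 0.
Summing the pieces and multiplying by (1/4) gives a_3 = 0.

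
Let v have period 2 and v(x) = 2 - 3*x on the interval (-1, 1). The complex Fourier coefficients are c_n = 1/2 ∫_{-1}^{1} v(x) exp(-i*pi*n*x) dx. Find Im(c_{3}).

Since v is real-valued, Im(c_{3}) = -1/2 ∫_{-1}^{1} v(x) sin(3*pi*x) dx = -b_{3}/2.
Integrating by parts (boundary term plus one more integral), an antiderivative of (2 - 3*x) sin(3*pi*x) is x*cos(3*pi*x)/pi - sin(3*pi*x)/(3*pi**2) - 2*cos(3*pi*x)/(3*pi); evaluating from -1 to 1: ∫_{-1}^{1} (2 - 3*x) sin(3*pi*x) dx = (-1/(3*pi)) - (5/(3*pi)) = -2/pi.
Hence Im(c_{3}) = (-1/2)·(-2/pi) = 1/pi.

1/pi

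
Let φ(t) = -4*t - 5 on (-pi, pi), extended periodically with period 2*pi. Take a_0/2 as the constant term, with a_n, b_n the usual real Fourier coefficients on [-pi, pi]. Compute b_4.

b_4 = 1/pi ∫_{-pi}^{pi} φ(t) sin(4*t) dt.
Integrating by parts (boundary term plus one more integral), an antiderivative of (-4*t - 5) sin(4*t) is t*cos(4*t) - sin(4*t)/4 + 5*cos(4*t)/4; evaluating from -pi to pi: ∫_{-pi}^{pi} (-4*t - 5) sin(4*t) dt = (5/4 + pi) - (5/4 - pi) = 2*pi.
Hence b_4 = (1/pi)·(2*pi) = 2.

2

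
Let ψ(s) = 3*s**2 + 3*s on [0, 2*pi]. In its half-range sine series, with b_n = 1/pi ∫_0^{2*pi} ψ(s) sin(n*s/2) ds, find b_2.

-12*pi - 6

b_2 = 1/pi ∫_0^{2*pi} (3*s**2 + 3*s) sin(s) ds.
Integrating by parts twice (tabular method), an antiderivative of (3*s**2 + 3*s) sin(s) is -3*s**2*cos(s) + 6*s*sin(s) - 3*s*cos(s) + 3*sin(s) + 6*cos(s); evaluating from 0 to 2*pi: ∫_{0}^{2*pi} (3*s**2 + 3*s) sin(s) ds = (-12*pi**2 - 6*pi + 6) - (6) = -6*pi*(1 + 2*pi).
Hence b_2 = (1/pi)·(-6*pi*(1 + 2*pi)) = -12*pi - 6.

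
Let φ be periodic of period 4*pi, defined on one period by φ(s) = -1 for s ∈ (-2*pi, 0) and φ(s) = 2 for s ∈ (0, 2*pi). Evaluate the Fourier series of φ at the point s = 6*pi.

1/2

s = 6*pi differs from s = -2*pi by 2 full period(s), and the series is 4*pi-periodic.
At s = -2*pi the one-sided limits are φ(-2*pi^-) = 2 and φ(-2*pi^+) = -1.
By Dirichlet's theorem the series converges to their average, [(2) + (-1)]/2 = 1/2.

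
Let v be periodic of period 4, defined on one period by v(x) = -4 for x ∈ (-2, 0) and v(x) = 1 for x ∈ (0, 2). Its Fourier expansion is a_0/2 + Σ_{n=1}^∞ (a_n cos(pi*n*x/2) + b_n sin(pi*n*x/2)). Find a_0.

-3

a_0 = 1/2 ∫_{-2}^{2} v(x) dx = 1/2 · (-6) = -3.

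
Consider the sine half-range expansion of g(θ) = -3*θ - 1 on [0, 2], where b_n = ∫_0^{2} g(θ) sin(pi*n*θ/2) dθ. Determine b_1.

-16/pi

b_1 = ∫_0^{2} (-3*θ - 1) sin(pi*θ/2) dθ.
Integrating by parts (boundary term plus one more integral), an antiderivative of (-3*θ - 1) sin(pi*θ/2) is 6*θ*cos(pi*θ/2)/pi - 12*sin(pi*θ/2)/pi**2 + 2*cos(pi*θ/2)/pi; evaluating from 0 to 2: ∫_{0}^{2} (-3*θ - 1) sin(pi*θ/2) dθ = (-14/pi) - (2/pi) = -16/pi.
Hence b_1 = -16/pi.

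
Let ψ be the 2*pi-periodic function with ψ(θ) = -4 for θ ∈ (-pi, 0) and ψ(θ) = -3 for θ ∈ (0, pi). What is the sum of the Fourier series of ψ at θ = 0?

-7/2

At θ = 0 the one-sided limits are ψ(0^-) = -4 and ψ(0^+) = -3.
By Dirichlet's theorem the series converges to their average, [(-4) + (-3)]/2 = -7/2.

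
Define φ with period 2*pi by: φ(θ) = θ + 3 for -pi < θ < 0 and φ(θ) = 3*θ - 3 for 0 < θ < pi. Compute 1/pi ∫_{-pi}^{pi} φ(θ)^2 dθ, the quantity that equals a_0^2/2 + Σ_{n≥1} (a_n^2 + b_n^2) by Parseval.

1/pi ∫_{-pi}^{pi} φ(θ)^2 dθ = 1/pi · (2*pi*(-18*pi + 27 + 5*pi**2)/3) = -12*pi + 18 + 10*pi**2/3.

-12*pi + 18 + 10*pi**2/3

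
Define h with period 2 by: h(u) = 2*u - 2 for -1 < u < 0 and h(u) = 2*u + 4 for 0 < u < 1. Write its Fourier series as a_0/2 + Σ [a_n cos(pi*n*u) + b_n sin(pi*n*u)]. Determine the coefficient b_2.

-2/pi

b_2 = ∫_{-1}^{1} h(u) sin(2*pi*u) du.
Split the integral at the breakpoints.
Integrating by parts (boundary term plus one more integral), an antiderivative of (2*u - 2) sin(2*pi*u) is -u*cos(2*pi*u)/pi + sin(2*pi*u)/(2*pi**2) + cos(2*pi*u)/pi; evaluating from -1 to 0: ∫_{-1}^{0} (2*u - 2) sin(2*pi*u) du = (1/pi) - (2/pi) = -1/pi.
Integrating by parts (boundary term plus one more integral), an antiderivative of (2*u + 4) sin(2*pi*u) is -u*cos(2*pi*u)/pi + sin(2*pi*u)/(2*pi**2) - 2*cos(2*pi*u)/pi; evaluating from 0 to 1: ∫_{0}^{1} (2*u + 4) sin(2*pi*u) du = (-3/pi) - (-2/pi) = -1/pi.
Summing the pieces gives b_2 = -2/pi.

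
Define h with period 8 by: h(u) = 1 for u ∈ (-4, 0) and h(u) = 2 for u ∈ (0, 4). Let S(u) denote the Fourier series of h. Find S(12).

u = 12 differs from u = -4 by 2 full period(s), and the series is 8-periodic.
At u = -4 the one-sided limits are h(-4^-) = 2 and h(-4^+) = 1.
By Dirichlet's theorem the series converges to their average, [(2) + (1)]/2 = 3/2.

3/2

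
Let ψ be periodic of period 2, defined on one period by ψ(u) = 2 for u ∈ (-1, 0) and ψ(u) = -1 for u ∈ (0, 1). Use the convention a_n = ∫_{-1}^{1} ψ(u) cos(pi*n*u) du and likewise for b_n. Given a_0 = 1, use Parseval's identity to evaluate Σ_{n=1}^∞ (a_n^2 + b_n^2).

9/2

Parseval: a_0^2/2 + Σ_{n≥1} (a_n^2+b_n^2) = ∫_{-1}^{1} ψ(u)^2 du = 5.
Subtract a_0^2/2 = 1/2: Σ (a_n^2+b_n^2) = 9/2.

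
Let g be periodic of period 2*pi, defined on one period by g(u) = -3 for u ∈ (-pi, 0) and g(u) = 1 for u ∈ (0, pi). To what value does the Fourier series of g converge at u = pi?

At u = pi the one-sided limits are g(pi^-) = 1 and g(pi^+) = -3.
By Dirichlet's theorem the series converges to their average, [(1) + (-3)]/2 = -1.

-1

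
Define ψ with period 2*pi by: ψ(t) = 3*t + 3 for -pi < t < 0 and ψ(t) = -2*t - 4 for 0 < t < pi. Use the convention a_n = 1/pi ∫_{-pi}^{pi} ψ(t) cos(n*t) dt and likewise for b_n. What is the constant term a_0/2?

-5*pi/4 - 1/2

a_0 = 1/pi ∫_{-pi}^{pi} ψ(t) dt = 1/pi · (-pi*(2 + 5*pi)/2) = -5*pi/2 - 1.
So the constant term a_0/2 = -5*pi/4 - 1/2.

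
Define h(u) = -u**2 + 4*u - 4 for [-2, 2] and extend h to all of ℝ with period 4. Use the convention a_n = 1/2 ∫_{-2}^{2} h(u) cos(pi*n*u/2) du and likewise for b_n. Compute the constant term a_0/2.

a_0 = 1/2 ∫_{-2}^{2} h(u) du = 1/2 · (-64/3) = -32/3.
So the constant term a_0/2 = -16/3.

-16/3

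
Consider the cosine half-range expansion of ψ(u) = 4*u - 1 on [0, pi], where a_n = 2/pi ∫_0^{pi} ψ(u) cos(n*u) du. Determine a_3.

-16/(9*pi)

a_3 = 2/pi ∫_0^{pi} (4*u - 1) cos(3*u) du.
Integrating by parts (boundary term plus one more integral), an antiderivative of (4*u - 1) cos(3*u) is 4*u*sin(3*u)/3 - sin(3*u)/3 + 4*cos(3*u)/9; evaluating from 0 to pi: ∫_{0}^{pi} (4*u - 1) cos(3*u) du = (-4/9) - (4/9) = -8/9.
Hence a_3 = (2/pi)·(-8/9) = -16/(9*pi).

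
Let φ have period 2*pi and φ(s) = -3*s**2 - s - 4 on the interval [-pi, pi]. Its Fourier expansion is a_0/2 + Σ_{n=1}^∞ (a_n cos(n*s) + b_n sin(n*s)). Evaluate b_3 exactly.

-2/3

b_3 = 1/pi ∫_{-pi}^{pi} φ(s) sin(3*s) ds.
Integrating by parts twice (tabular method), an antiderivative of (-3*s**2 - s - 4) sin(3*s) is s**2*cos(3*s) - 2*s*sin(3*s)/3 + s*cos(3*s)/3 - sin(3*s)/9 + 10*cos(3*s)/9; evaluating from -pi to pi: ∫_{-pi}^{pi} (-3*s**2 - s - 4) sin(3*s) ds = (-pi**2 - 10/9 - pi/3) - (-pi**2 - 10/9 + pi/3) = -2*pi/3.
Hence b_3 = (1/pi)·(-2*pi/3) = -2/3.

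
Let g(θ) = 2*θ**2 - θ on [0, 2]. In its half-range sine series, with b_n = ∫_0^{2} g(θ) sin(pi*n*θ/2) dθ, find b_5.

4*(-16 + 75*pi**2)/(125*pi**3)

b_5 = ∫_0^{2} (2*θ**2 - θ) sin(5*pi*θ/2) dθ.
Integrating by parts twice (tabular method), an antiderivative of (2*θ**2 - θ) sin(5*pi*θ/2) is -4*θ**2*cos(5*pi*θ/2)/(5*pi) + 16*θ*sin(5*pi*θ/2)/(25*pi**2) + 2*θ*cos(5*pi*θ/2)/(5*pi) - 4*sin(5*pi*θ/2)/(25*pi**2) + 32*cos(5*pi*θ/2)/(125*pi**3); evaluating from 0 to 2: ∫_{0}^{2} (2*θ**2 - θ) sin(5*pi*θ/2) dθ = (4*(-8 + 75*pi**2)/(125*pi**3)) - (32/(125*pi**3)) = 4*(-16 + 75*pi**2)/(125*pi**3).
Hence b_5 = 4*(-16 + 75*pi**2)/(125*pi**3).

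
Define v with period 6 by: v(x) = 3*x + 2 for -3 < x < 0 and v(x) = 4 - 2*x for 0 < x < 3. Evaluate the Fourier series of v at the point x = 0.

At x = 0 the one-sided limits are v(0^-) = 2 and v(0^+) = 4.
By Dirichlet's theorem the series converges to their average, [(2) + (4)]/2 = 3.

3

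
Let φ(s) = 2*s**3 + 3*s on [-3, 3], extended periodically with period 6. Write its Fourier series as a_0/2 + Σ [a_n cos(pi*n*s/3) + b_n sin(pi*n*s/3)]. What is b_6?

-21/pi + 3/pi**3

b_6 = 1/3 ∫_{-3}^{3} φ(s) sin(2*pi*s) ds.
φ is odd and sin(2*pi*s) is odd, so the integrand is even and b_6 = 2/3 ∫_0^{3} φ(s) sin(2*pi*s) ds.
Integrating by parts three times (tabular method), an antiderivative of (2*s**3 + 3*s) sin(2*pi*s) is -s**3*cos(2*pi*s)/pi + 3*s**2*sin(2*pi*s)/(2*pi**2) - 3*s*cos(2*pi*s)/(2*pi) + 3*s*cos(2*pi*s)/(2*pi**3) - 3*sin(2*pi*s)/(4*pi**4) + 3*sin(2*pi*s)/(4*pi**2); evaluating from 0 to 3: ∫_{0}^{3} (2*s**3 + 3*s) sin(2*pi*s) ds = (9*(1 - 7*pi**2)/(2*pi**3)) - (0) = 9*(1 - 7*pi**2)/(2*pi**3).
Hence b_6 = (2/3)·(9*(1 - 7*pi**2)/(2*pi**3)) = -21/pi + 3/pi**3.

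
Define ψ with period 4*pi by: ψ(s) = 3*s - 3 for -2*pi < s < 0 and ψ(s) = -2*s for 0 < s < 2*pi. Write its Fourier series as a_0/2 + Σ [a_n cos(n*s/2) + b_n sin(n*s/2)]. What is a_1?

a_1 = (1/(2*pi)) ∫_{-2*pi}^{2*pi} ψ(s) cos(s/2) ds.
Split the integral at the breakpoints.
Integrating by parts (boundary term plus one more integral), an antiderivative of (3*s - 3) cos(s/2) is 6*s*sin(s/2) - 6*sin(s/2) + 12*cos(s/2); evaluating from -2*pi to 0: ∫_{-2*pi}^{0} (3*s - 3) cos(s/2) ds = (12) - (-12) = 24.
Integrating by parts (boundary term plus one more integral), an antiderivative of (-2*s) cos(s/2) is -4*s*sin(s/2) - 8*cos(s/2); evaluating from 0 to 2*pi: ∫_{0}^{2*pi} (-2*s) cos(s/2) ds = (8) - (-8) = 16.
Summing the pieces and multiplying by (1/(2*pi)) gives a_1 = 20/pi.

20/pi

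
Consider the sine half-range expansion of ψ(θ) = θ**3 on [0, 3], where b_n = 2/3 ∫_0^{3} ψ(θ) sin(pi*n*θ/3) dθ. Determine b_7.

b_7 = 2/3 ∫_0^{3} (θ**3) sin(7*pi*θ/3) dθ.
Integrating by parts three times (tabular method), an antiderivative of (θ**3) sin(7*pi*θ/3) is -3*θ**3*cos(7*pi*θ/3)/(7*pi) + 27*θ**2*sin(7*pi*θ/3)/(49*pi**2) + 162*θ*cos(7*pi*θ/3)/(343*pi**3) - 486*sin(7*pi*θ/3)/(2401*pi**4); evaluating from 0 to 3: ∫_{0}^{3} (θ**3) sin(7*pi*θ/3) dθ = (81*(-6 + 49*pi**2)/(343*pi**3)) - (0) = 81*(-6 + 49*pi**2)/(343*pi**3).
Hence b_7 = (2/3)·(81*(-6 + 49*pi**2)/(343*pi**3)) = 54*(-6 + 49*pi**2)/(343*pi**3).

54*(-6 + 49*pi**2)/(343*pi**3)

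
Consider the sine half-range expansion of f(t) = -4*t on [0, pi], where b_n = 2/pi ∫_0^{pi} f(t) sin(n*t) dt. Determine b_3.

-8/3

b_3 = 2/pi ∫_0^{pi} (-4*t) sin(3*t) dt.
Integrating by parts (boundary term plus one more integral), an antiderivative of (-4*t) sin(3*t) is 4*t*cos(3*t)/3 - 4*sin(3*t)/9; evaluating from 0 to pi: ∫_{0}^{pi} (-4*t) sin(3*t) dt = (-4*pi/3) - (0) = -4*pi/3.
Hence b_3 = (2/pi)·(-4*pi/3) = -8/3.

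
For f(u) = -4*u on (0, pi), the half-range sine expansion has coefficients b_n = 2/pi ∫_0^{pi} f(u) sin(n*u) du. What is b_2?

b_2 = 2/pi ∫_0^{pi} (-4*u) sin(2*u) du.
Integrating by parts (boundary term plus one more integral), an antiderivative of (-4*u) sin(2*u) is 2*u*cos(2*u) - sin(2*u); evaluating from 0 to pi: ∫_{0}^{pi} (-4*u) sin(2*u) du = (2*pi) - (0) = 2*pi.
Hence b_2 = (2/pi)·(2*pi) = 4.

4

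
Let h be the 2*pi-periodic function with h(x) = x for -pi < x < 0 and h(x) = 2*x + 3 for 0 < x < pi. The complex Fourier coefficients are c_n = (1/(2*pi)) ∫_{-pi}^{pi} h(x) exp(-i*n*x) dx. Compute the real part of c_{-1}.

Since h is real-valued, Re(c_{-1}) = (1/(2*pi)) ∫_{-pi}^{pi} h(x) cos(-x) dx = a_{1}/2.
Split the integral at the breakpoints.
Integrating by parts (boundary term plus one more integral), an antiderivative of (x) cos(-x) is x*sin(x) + cos(x); evaluating from -pi to 0: ∫_{-pi}^{0} (x) cos(-x) dx = (1) - (-1) = 2.
Integrating by parts (boundary term plus one more integral), an antiderivative of (2*x + 3) cos(-x) is 2*x*sin(x) + 3*sin(x) + 2*cos(x); evaluating from 0 to pi: ∫_{0}^{pi} (2*x + 3) cos(-x) dx = (-2) - (2) = -4.
So ∫_{-pi}^{pi} h(x) cos(-x) dx = -2.
Hence Re(c_{-1}) = (1/(2*pi))·(-2) = -1/pi.

-1/pi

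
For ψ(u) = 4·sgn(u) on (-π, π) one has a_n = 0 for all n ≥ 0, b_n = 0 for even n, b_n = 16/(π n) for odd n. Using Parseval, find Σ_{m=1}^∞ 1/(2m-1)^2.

pi**2/8

Parseval: Σ b_n^2 = (1/π) ∫_{-π}^{π} ψ(u)^2 du = 32.
Only odd n contribute, with b_n^2 = 256/(π^2 n^2), so Σ_{m≥1} 1/(2m-1)^2 = π^2·(32)/256 = pi**2/8.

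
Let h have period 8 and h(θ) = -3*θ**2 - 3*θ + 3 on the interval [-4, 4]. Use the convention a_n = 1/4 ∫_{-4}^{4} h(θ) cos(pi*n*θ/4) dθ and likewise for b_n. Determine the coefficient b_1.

b_1 = 1/4 ∫_{-4}^{4} h(θ) sin(pi*θ/4) dθ.
Integrating by parts twice (tabular method), an antiderivative of (-3*θ**2 - 3*θ + 3) sin(pi*θ/4) is 12*θ**2*cos(pi*θ/4)/pi - 96*θ*sin(pi*θ/4)/pi**2 + 12*θ*cos(pi*θ/4)/pi - 48*sin(pi*θ/4)/pi**2 - 384*cos(pi*θ/4)/pi**3 - 12*cos(pi*θ/4)/pi; evaluating from -4 to 4: ∫_{-4}^{4} (-3*θ**2 - 3*θ + 3) sin(pi*θ/4) dθ = (-228/pi + 384/pi**3) - (-132/pi + 384/pi**3) = -96/pi.
Hence b_1 = (1/4)·(-96/pi) = -24/pi.

-24/pi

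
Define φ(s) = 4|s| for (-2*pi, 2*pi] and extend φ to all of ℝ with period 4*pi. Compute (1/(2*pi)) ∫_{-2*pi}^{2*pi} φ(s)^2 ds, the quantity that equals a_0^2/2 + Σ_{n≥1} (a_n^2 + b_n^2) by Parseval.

(1/(2*pi)) ∫_{-2*pi}^{2*pi} φ(s)^2 ds = (1/(2*pi)) · (256*pi**3/3) = 128*pi**2/3.

128*pi**2/3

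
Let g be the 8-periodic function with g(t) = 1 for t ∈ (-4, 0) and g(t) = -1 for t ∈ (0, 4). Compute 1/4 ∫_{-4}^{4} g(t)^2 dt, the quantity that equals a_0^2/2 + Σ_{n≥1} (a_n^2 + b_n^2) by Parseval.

2

1/4 ∫_{-4}^{4} g(t)^2 dt = 1/4 · (8) = 2.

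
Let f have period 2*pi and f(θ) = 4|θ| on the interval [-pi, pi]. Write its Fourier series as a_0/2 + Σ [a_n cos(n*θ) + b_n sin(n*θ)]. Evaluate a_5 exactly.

-16/(25*pi)

a_5 = 1/pi ∫_{-pi}^{pi} f(θ) cos(5*θ) dθ.
f is even and cos(5*θ) is even, so the integrand is even and a_5 = 2/pi ∫_0^{pi} f(θ) cos(5*θ) dθ.
Integrating by parts (boundary term plus one more integral), an antiderivative of (4*θ) cos(5*θ) is 4*θ*sin(5*θ)/5 + 4*cos(5*θ)/25; evaluating from 0 to pi: ∫_{0}^{pi} (4*θ) cos(5*θ) dθ = (-4/25) - (4/25) = -8/25.
Hence a_5 = (2/pi)·(-8/25) = -16/(25*pi).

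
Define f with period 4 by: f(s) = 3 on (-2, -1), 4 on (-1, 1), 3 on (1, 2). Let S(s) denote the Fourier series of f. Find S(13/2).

3

s = 13/2 differs from s = -3/2 by 2 full period(s), and the series is 4-periodic.
f is continuous at s = -3/2 with value 3, so the series converges to 3 there.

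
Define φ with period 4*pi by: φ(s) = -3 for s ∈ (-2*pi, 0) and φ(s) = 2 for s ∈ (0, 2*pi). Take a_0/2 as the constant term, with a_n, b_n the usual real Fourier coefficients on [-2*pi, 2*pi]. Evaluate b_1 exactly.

10/pi

b_1 = (1/(2*pi)) ∫_{-2*pi}^{2*pi} φ(s) sin(s/2) ds.
Split the integral at the breakpoints.
Directly, an antiderivative of (-3) sin(s/2) is 6*cos(s/2); evaluating from -2*pi to 0: ∫_{-2*pi}^{0} (-3) sin(s/2) ds = (6) - (-6) = 12.
Directly, an antiderivative of (2) sin(s/2) is -4*cos(s/2); evaluating from 0 to 2*pi: ∫_{0}^{2*pi} (2) sin(s/2) ds = (4) - (-4) = 8.
Summing the pieces and multiplying by (1/(2*pi)) gives b_1 = 10/pi.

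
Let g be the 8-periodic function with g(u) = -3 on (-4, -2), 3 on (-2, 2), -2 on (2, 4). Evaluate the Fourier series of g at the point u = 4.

-5/2

At u = 4 the one-sided limits are g(4^-) = -2 and g(4^+) = -3.
By Dirichlet's theorem the series converges to their average, [(-2) + (-3)]/2 = -5/2.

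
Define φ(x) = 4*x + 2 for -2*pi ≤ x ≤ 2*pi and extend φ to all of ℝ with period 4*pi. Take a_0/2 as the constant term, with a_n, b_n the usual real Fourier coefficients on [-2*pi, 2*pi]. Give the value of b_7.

16/7

b_7 = (1/(2*pi)) ∫_{-2*pi}^{2*pi} φ(x) sin(7*x/2) dx.
Integrating by parts (boundary term plus one more integral), an antiderivative of (4*x + 2) sin(7*x/2) is -8*x*cos(7*x/2)/7 + 16*sin(7*x/2)/49 - 4*cos(7*x/2)/7; evaluating from -2*pi to 2*pi: ∫_{-2*pi}^{2*pi} (4*x + 2) sin(7*x/2) dx = (4/7 + 16*pi/7) - (4/7 - 16*pi/7) = 32*pi/7.
Hence b_7 = (1/(2*pi))·(32*pi/7) = 16/7.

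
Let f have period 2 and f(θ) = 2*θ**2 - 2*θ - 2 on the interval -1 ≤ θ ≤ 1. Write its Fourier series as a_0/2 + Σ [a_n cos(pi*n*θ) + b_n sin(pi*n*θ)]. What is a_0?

a_0 = ∫_{-1}^{1} f(θ) dθ = -8/3.

-8/3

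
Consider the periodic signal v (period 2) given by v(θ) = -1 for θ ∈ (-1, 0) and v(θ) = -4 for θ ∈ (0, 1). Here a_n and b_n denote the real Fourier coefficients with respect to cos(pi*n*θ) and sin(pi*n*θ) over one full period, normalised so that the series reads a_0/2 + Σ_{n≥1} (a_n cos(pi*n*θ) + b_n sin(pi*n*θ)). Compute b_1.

b_1 = ∫_{-1}^{1} v(θ) sin(pi*θ) dθ.
Split the integral at the breakpoints.
Directly, an antiderivative of (-1) sin(pi*θ) is cos(pi*θ)/pi; evaluating from -1 to 0: ∫_{-1}^{0} (-1) sin(pi*θ) dθ = (1/pi) - (-1/pi) = 2/pi.
Directly, an antiderivative of (-4) sin(pi*θ) is 4*cos(pi*θ)/pi; evaluating from 0 to 1: ∫_{0}^{1} (-4) sin(pi*θ) dθ = (-4/pi) - (4/pi) = -8/pi.
Summing the pieces gives b_1 = -6/pi.

-6/pi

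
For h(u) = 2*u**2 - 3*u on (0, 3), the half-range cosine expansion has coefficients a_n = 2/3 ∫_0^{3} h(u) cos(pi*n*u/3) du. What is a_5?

-36/(25*pi**2)

a_5 = 2/3 ∫_0^{3} (2*u**2 - 3*u) cos(5*pi*u/3) du.
Integrating by parts twice (tabular method), an antiderivative of (2*u**2 - 3*u) cos(5*pi*u/3) is 6*u**2*sin(5*pi*u/3)/(5*pi) - 9*u*sin(5*pi*u/3)/(5*pi) + 36*u*cos(5*pi*u/3)/(25*pi**2) - 108*sin(5*pi*u/3)/(125*pi**3) - 27*cos(5*pi*u/3)/(25*pi**2); evaluating from 0 to 3: ∫_{0}^{3} (2*u**2 - 3*u) cos(5*pi*u/3) du = (-81/(25*pi**2)) - (-27/(25*pi**2)) = -54/(25*pi**2).
Hence a_5 = (2/3)·(-54/(25*pi**2)) = -36/(25*pi**2).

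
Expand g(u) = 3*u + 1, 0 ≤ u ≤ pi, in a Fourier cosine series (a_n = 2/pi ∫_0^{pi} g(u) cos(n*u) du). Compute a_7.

a_7 = 2/pi ∫_0^{pi} (3*u + 1) cos(7*u) du.
Integrating by parts (boundary term plus one more integral), an antiderivative of (3*u + 1) cos(7*u) is 3*u*sin(7*u)/7 + sin(7*u)/7 + 3*cos(7*u)/49; evaluating from 0 to pi: ∫_{0}^{pi} (3*u + 1) cos(7*u) du = (-3/49) - (3/49) = -6/49.
Hence a_7 = (2/pi)·(-6/49) = -12/(49*pi).

-12/(49*pi)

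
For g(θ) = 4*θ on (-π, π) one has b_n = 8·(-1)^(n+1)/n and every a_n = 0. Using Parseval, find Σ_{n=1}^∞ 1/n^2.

pi**2/6

Parseval: Σ b_n^2 = (1/π) ∫_{-π}^{π} g(θ)^2 dθ = 32*pi**2/3.
Σ b_n^2 = Σ 64/n^2, so Σ 1/n^2 = (32*pi**2/3)/64 = pi**2/6.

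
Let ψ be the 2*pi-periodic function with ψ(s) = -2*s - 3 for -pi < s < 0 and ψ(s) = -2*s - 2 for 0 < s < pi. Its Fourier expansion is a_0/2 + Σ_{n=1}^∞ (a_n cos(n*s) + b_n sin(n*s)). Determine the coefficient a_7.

a_7 = 1/pi ∫_{-pi}^{pi} ψ(s) cos(7*s) ds.
Split the integral at the breakpoints.
Integrating by parts (boundary term plus one more integral), an antiderivative of (-2*s - 3) cos(7*s) is -2*s*sin(7*s)/7 - 3*sin(7*s)/7 - 2*cos(7*s)/49; evaluating from -pi to 0: ∫_{-pi}^{0} (-2*s - 3) cos(7*s) ds = (-2/49) - (2/49) = -4/49.
Integrating by parts (boundary term plus one more integral), an antiderivative of (-2*s - 2) cos(7*s) is -2*s*sin(7*s)/7 - 2*sin(7*s)/7 - 2*cos(7*s)/49; evaluating from 0 to pi: ∫_{0}^{pi} (-2*s - 2) cos(7*s) ds = (2/49) - (-2/49) = 4/49.
Summing the pieces and multiplying by (1/pi) gives a_7 = 0.

0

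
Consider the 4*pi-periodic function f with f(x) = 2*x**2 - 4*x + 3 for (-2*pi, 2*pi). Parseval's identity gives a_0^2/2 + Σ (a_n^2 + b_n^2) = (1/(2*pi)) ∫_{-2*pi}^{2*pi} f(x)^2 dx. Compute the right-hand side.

18 + 224*pi**2/3 + 128*pi**4/5

(1/(2*pi)) ∫_{-2*pi}^{2*pi} f(x)^2 dx = (1/(2*pi)) · (4*pi*(135 + 560*pi**2 + 192*pi**4)/15) = 18 + 224*pi**2/3 + 128*pi**4/5.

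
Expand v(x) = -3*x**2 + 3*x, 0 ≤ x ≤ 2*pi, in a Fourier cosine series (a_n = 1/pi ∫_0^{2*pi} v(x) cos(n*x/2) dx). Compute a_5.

a_5 = 1/pi ∫_0^{2*pi} (-3*x**2 + 3*x) cos(5*x/2) dx.
Integrating by parts twice (tabular method), an antiderivative of (-3*x**2 + 3*x) cos(5*x/2) is -6*x**2*sin(5*x/2)/5 + 6*x*sin(5*x/2)/5 - 24*x*cos(5*x/2)/25 + 48*sin(5*x/2)/125 + 12*cos(5*x/2)/25; evaluating from 0 to 2*pi: ∫_{0}^{2*pi} (-3*x**2 + 3*x) cos(5*x/2) dx = (-12/25 + 48*pi/25) - (12/25) = -24/25 + 48*pi/25.
Hence a_5 = (1/pi)·(-24/25 + 48*pi/25) = 24*(-1 + 2*pi)/(25*pi).

24*(-1 + 2*pi)/(25*pi)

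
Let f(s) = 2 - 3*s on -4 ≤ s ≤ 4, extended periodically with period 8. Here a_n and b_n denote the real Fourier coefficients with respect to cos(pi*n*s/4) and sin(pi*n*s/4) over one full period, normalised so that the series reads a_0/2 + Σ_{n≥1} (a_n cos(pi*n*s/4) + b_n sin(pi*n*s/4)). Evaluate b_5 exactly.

-24/(5*pi)

b_5 = 1/4 ∫_{-4}^{4} f(s) sin(5*pi*s/4) ds.
Integrating by parts (boundary term plus one more integral), an antiderivative of (2 - 3*s) sin(5*pi*s/4) is 12*s*cos(5*pi*s/4)/(5*pi) - 48*sin(5*pi*s/4)/(25*pi**2) - 8*cos(5*pi*s/4)/(5*pi); evaluating from -4 to 4: ∫_{-4}^{4} (2 - 3*s) sin(5*pi*s/4) ds = (-8/pi) - (56/(5*pi)) = -96/(5*pi).
Hence b_5 = (1/4)·(-96/(5*pi)) = -24/(5*pi).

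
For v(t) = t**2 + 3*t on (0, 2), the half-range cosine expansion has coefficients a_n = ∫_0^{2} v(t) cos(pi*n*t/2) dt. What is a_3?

-40/(9*pi**2)

a_3 = ∫_0^{2} (t**2 + 3*t) cos(3*pi*t/2) dt.
Integrating by parts twice (tabular method), an antiderivative of (t**2 + 3*t) cos(3*pi*t/2) is 2*t**2*sin(3*pi*t/2)/(3*pi) + 2*t*sin(3*pi*t/2)/pi + 8*t*cos(3*pi*t/2)/(9*pi**2) - 16*sin(3*pi*t/2)/(27*pi**3) + 4*cos(3*pi*t/2)/(3*pi**2); evaluating from 0 to 2: ∫_{0}^{2} (t**2 + 3*t) cos(3*pi*t/2) dt = (-28/(9*pi**2)) - (4/(3*pi**2)) = -40/(9*pi**2).
Hence a_3 = -40/(9*pi**2).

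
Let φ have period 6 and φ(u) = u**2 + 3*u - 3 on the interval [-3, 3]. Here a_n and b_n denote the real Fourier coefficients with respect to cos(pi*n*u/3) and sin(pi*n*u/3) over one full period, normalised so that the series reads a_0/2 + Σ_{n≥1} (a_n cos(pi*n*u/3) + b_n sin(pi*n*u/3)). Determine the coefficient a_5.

a_5 = 1/3 ∫_{-3}^{3} φ(u) cos(5*pi*u/3) du.
Integrating by parts twice (tabular method), an antiderivative of (u**2 + 3*u - 3) cos(5*pi*u/3) is 3*u**2*sin(5*pi*u/3)/(5*pi) + 9*u*sin(5*pi*u/3)/(5*pi) + 18*u*cos(5*pi*u/3)/(25*pi**2) - 9*sin(5*pi*u/3)/(5*pi) - 54*sin(5*pi*u/3)/(125*pi**3) + 27*cos(5*pi*u/3)/(25*pi**2); evaluating from -3 to 3: ∫_{-3}^{3} (u**2 + 3*u - 3) cos(5*pi*u/3) du = (-81/(25*pi**2)) - (27/(25*pi**2)) = -108/(25*pi**2).
Hence a_5 = (1/3)·(-108/(25*pi**2)) = -36/(25*pi**2).

-36/(25*pi**2)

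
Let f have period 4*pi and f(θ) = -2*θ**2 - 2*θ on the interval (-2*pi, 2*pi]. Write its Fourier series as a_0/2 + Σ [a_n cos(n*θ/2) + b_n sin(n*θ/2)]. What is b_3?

-8/3

b_3 = (1/(2*pi)) ∫_{-2*pi}^{2*pi} f(θ) sin(3*θ/2) dθ.
Integrating by parts twice (tabular method), an antiderivative of (-2*θ**2 - 2*θ) sin(3*θ/2) is 4*θ**2*cos(3*θ/2)/3 - 16*θ*sin(3*θ/2)/9 + 4*θ*cos(3*θ/2)/3 - 8*sin(3*θ/2)/9 - 32*cos(3*θ/2)/27; evaluating from -2*pi to 2*pi: ∫_{-2*pi}^{2*pi} (-2*θ**2 - 2*θ) sin(3*θ/2) dθ = (-16*pi**2/3 - 8*pi/3 + 32/27) - (-16*pi**2/3 + 32/27 + 8*pi/3) = -16*pi/3.
Hence b_3 = (1/(2*pi))·(-16*pi/3) = -8/3.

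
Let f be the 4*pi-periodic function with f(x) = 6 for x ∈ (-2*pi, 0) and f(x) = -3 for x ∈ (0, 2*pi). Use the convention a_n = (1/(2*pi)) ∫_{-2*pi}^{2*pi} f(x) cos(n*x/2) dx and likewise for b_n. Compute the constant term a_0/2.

a_0 = (1/(2*pi)) ∫_{-2*pi}^{2*pi} f(x) dx = (1/(2*pi)) · (6*pi) = 3.
So the constant term a_0/2 = 3/2.

3/2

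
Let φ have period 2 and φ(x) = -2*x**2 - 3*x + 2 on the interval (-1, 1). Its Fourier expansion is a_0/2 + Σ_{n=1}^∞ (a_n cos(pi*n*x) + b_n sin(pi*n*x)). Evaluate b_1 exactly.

b_1 = ∫_{-1}^{1} φ(x) sin(pi*x) dx.
Integrating by parts twice (tabular method), an antiderivative of (-2*x**2 - 3*x + 2) sin(pi*x) is 2*x**2*cos(pi*x)/pi - 4*x*sin(pi*x)/pi**2 + 3*x*cos(pi*x)/pi - 3*sin(pi*x)/pi**2 - 2*cos(pi*x)/pi - 4*cos(pi*x)/pi**3; evaluating from -1 to 1: ∫_{-1}^{1} (-2*x**2 - 3*x + 2) sin(pi*x) dx = (-3/pi + 4/pi**3) - (4/pi**3 + 3/pi) = -6/pi.
Hence b_1 = -6/pi.

-6/pi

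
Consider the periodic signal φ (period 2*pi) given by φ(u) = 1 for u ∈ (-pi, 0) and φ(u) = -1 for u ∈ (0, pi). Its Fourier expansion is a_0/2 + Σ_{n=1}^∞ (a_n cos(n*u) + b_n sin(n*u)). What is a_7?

a_7 = 1/pi ∫_{-pi}^{pi} φ(u) cos(7*u) du.
φ is odd and cos(7*u) is even, so the integrand is odd over a symmetric interval and the integral vanishes.

0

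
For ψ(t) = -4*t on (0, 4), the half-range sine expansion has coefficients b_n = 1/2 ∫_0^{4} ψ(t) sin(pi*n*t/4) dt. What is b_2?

b_2 = 1/2 ∫_0^{4} (-4*t) sin(pi*t/2) dt.
Integrating by parts (boundary term plus one more integral), an antiderivative of (-4*t) sin(pi*t/2) is 8*t*cos(pi*t/2)/pi - 16*sin(pi*t/2)/pi**2; evaluating from 0 to 4: ∫_{0}^{4} (-4*t) sin(pi*t/2) dt = (32/pi) - (0) = 32/pi.
Hence b_2 = (1/2)·(32/pi) = 16/pi.

16/pi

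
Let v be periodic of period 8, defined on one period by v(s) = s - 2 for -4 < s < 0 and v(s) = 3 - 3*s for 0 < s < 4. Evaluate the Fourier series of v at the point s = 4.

s = 4 differs from s = -4 by 1 full period(s), and the series is 8-periodic.
At s = -4 the one-sided limits are v(-4^-) = -9 and v(-4^+) = -6.
By Dirichlet's theorem the series converges to their average, [(-9) + (-6)]/2 = -15/2.

-15/2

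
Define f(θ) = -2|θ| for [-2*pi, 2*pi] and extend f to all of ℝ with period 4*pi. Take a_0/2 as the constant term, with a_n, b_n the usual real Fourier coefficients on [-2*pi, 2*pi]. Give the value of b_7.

0

b_7 = (1/(2*pi)) ∫_{-2*pi}^{2*pi} f(θ) sin(7*θ/2) dθ.
f is even and sin(7*θ/2) is odd, so the integrand is odd over a symmetric interval and the integral vanishes.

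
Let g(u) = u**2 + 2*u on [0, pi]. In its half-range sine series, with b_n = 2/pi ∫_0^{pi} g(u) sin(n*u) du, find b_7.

b_7 = 2/pi ∫_0^{pi} (u**2 + 2*u) sin(7*u) du.
Integrating by parts twice (tabular method), an antiderivative of (u**2 + 2*u) sin(7*u) is -u**2*cos(7*u)/7 + 2*u*sin(7*u)/49 - 2*u*cos(7*u)/7 + 2*sin(7*u)/49 + 2*cos(7*u)/343; evaluating from 0 to pi: ∫_{0}^{pi} (u**2 + 2*u) sin(7*u) du = (-2/343 + 2*pi/7 + pi**2/7) - (2/343) = -4/343 + 2*pi/7 + pi**2/7.
Hence b_7 = (2/pi)·(-4/343 + 2*pi/7 + pi**2/7) = 2*(-4 + 98*pi + 49*pi**2)/(343*pi).

2*(-4 + 98*pi + 49*pi**2)/(343*pi)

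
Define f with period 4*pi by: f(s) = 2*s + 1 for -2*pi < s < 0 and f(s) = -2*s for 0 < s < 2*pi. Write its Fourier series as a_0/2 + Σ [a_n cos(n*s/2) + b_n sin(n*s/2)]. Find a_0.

1 - 4*pi

a_0 = (1/(2*pi)) ∫_{-2*pi}^{2*pi} f(s) ds = (1/(2*pi)) · (2*pi*(1 - 4*pi)) = 1 - 4*pi.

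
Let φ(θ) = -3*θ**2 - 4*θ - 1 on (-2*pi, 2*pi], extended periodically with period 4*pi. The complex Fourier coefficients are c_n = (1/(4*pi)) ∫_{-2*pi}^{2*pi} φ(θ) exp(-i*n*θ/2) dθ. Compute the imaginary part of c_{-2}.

Since φ is real-valued, Im(c_{-2}) = -(1/(4*pi)) ∫_{-2*pi}^{2*pi} φ(θ) sin(-θ) dθ = b_{2}/2.
Integrating by parts twice (tabular method), an antiderivative of (-3*θ**2 - 4*θ - 1) sin(-θ) is -3*θ**2*cos(θ) + 6*θ*sin(θ) - 4*θ*cos(θ) + 4*sin(θ) + 5*cos(θ); evaluating from -2*pi to 2*pi: ∫_{-2*pi}^{2*pi} (-3*θ**2 - 4*θ - 1) sin(-θ) dθ = (-12*pi**2 - 8*pi + 5) - (-12*pi**2 + 5 + 8*pi) = -16*pi.
Hence Im(c_{-2}) = (-1/(4*pi))·(-16*pi) = 4.

4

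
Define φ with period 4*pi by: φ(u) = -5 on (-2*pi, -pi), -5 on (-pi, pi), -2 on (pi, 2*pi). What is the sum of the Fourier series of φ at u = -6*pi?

-7/2

u = -6*pi differs from u = -2*pi by -1 full period(s), and the series is 4*pi-periodic.
At u = -2*pi the one-sided limits are φ(-2*pi^-) = -2 and φ(-2*pi^+) = -5.
By Dirichlet's theorem the series converges to their average, [(-2) + (-5)]/2 = -7/2.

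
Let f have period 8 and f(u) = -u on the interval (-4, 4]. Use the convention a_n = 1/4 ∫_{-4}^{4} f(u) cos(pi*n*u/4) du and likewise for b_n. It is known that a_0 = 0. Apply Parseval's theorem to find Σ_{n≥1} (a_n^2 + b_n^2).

32/3

Parseval: a_0^2/2 + Σ_{n≥1} (a_n^2+b_n^2) = 1/4 ∫_{-4}^{4} f(u)^2 du = 32/3.
Subtract a_0^2/2 = 0: Σ (a_n^2+b_n^2) = 32/3.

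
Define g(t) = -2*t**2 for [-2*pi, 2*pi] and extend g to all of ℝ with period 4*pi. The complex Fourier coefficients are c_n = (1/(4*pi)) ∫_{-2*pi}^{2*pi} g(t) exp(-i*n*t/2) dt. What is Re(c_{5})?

Since g is real-valued, Re(c_{5}) = (1/(4*pi)) ∫_{-2*pi}^{2*pi} g(t) cos(5*t/2) dt = a_{5}/2.
g is even and cos(5*t/2) is even, so the integrand is even: ∫_{-2*pi}^{2*pi} g(t) cos(5*t/2) dt = 2∫_0^{2*pi} g(t) cos(5*t/2) dt.
Integrating by parts twice (tabular method), an antiderivative of (-2*t**2) cos(5*t/2) is -4*t**2*sin(5*t/2)/5 - 16*t*cos(5*t/2)/25 + 32*sin(5*t/2)/125; evaluating from 0 to 2*pi: ∫_{0}^{2*pi} (-2*t**2) cos(5*t/2) dt = (32*pi/25) - (0) = 32*pi/25.
So ∫_{-2*pi}^{2*pi} g(t) cos(5*t/2) dt = 64*pi/25.
Hence Re(c_{5}) = (1/(4*pi))·(64*pi/25) = 16/25.

16/25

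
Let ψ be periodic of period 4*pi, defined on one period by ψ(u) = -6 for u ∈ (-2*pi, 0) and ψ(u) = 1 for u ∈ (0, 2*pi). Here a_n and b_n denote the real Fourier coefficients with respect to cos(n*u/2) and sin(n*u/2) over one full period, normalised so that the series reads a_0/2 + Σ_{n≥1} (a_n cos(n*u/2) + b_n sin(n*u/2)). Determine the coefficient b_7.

2/pi

b_7 = (1/(2*pi)) ∫_{-2*pi}^{2*pi} ψ(u) sin(7*u/2) du.
Split the integral at the breakpoints.
Directly, an antiderivative of (-6) sin(7*u/2) is 12*cos(7*u/2)/7; evaluating from -2*pi to 0: ∫_{-2*pi}^{0} (-6) sin(7*u/2) du = (12/7) - (-12/7) = 24/7.
Directly, an antiderivative of (1) sin(7*u/2) is -2*cos(7*u/2)/7; evaluating from 0 to 2*pi: ∫_{0}^{2*pi} (1) sin(7*u/2) du = (2/7) - (-2/7) = 4/7.
Summing the pieces and multiplying by (1/(2*pi)) gives b_7 = 2/pi.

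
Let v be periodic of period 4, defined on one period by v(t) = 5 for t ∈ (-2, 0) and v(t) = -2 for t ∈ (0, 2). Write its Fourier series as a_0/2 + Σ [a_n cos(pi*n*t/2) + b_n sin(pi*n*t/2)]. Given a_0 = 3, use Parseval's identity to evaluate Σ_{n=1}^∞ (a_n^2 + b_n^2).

Parseval: a_0^2/2 + Σ_{n≥1} (a_n^2+b_n^2) = 1/2 ∫_{-2}^{2} v(t)^2 dt = 29.
Subtract a_0^2/2 = 9/2: Σ (a_n^2+b_n^2) = 49/2.

49/2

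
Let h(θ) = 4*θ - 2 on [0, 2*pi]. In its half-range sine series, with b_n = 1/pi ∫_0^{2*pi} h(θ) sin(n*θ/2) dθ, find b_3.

8*(-1 + 2*pi)/(3*pi)

b_3 = 1/pi ∫_0^{2*pi} (4*θ - 2) sin(3*θ/2) dθ.
Integrating by parts (boundary term plus one more integral), an antiderivative of (4*θ - 2) sin(3*θ/2) is -8*θ*cos(3*θ/2)/3 + 16*sin(3*θ/2)/9 + 4*cos(3*θ/2)/3; evaluating from 0 to 2*pi: ∫_{0}^{2*pi} (4*θ - 2) sin(3*θ/2) dθ = (-4/3 + 16*pi/3) - (4/3) = -8/3 + 16*pi/3.
Hence b_3 = (1/pi)·(-8/3 + 16*pi/3) = 8*(-1 + 2*pi)/(3*pi).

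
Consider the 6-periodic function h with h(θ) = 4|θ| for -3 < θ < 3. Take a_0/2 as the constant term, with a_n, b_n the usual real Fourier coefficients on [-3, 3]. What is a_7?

-48/(49*pi**2)

a_7 = 1/3 ∫_{-3}^{3} h(θ) cos(7*pi*θ/3) dθ.
h is even and cos(7*pi*θ/3) is even, so the integrand is even and a_7 = 2/3 ∫_0^{3} h(θ) cos(7*pi*θ/3) dθ.
Integrating by parts (boundary term plus one more integral), an antiderivative of (4*θ) cos(7*pi*θ/3) is 12*θ*sin(7*pi*θ/3)/(7*pi) + 36*cos(7*pi*θ/3)/(49*pi**2); evaluating from 0 to 3: ∫_{0}^{3} (4*θ) cos(7*pi*θ/3) dθ = (-36/(49*pi**2)) - (36/(49*pi**2)) = -72/(49*pi**2).
Hence a_7 = (2/3)·(-72/(49*pi**2)) = -48/(49*pi**2).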